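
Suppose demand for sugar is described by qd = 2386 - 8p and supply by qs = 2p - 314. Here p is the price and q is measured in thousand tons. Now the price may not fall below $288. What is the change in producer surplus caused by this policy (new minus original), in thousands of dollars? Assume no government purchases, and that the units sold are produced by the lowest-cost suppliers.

-3708

Equilibrium: 2386 - 8p = 2p - 314, so 2700 = 10p and p* = 270, q* = 226.
The floor of 288 is above the equilibrium price 270, so it binds.
At p = 288: qd = 2386 - 8·288 = 82 and qs = 2·288 - 314 = 262.
Producer surplus without the control is ½ · (270 - 157) · 226 = 12769.
With the floor, 82 units are sold at 288. The supply price at q = 82 is 198, so PS = ½ · [(288 - 157) + (288 - 198)] · 82 = 9061.
Change in producer surplus = 9061 - 12769 = -3708.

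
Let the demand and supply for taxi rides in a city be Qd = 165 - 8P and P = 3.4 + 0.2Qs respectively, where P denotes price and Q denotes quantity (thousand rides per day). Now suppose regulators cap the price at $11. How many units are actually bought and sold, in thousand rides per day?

38

Rearranging supply gives Qs = 5P - 17. In a free market, 165 - 8P = 5P - 17 gives the equilibrium P* = 14, Q* = 53.
Because the ceiling (11) lies below the market-clearing price, it is binding.
At P = 11: Qd = 165 - 8·11 = 77 and Qs = 5·11 - 17 = 38.
The quantity actually transacted is the short side, supply: 38.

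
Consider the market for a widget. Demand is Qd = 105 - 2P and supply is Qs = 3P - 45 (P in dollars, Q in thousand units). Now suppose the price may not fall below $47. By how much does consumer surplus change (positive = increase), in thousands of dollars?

Setting quantity demanded equal to quantity supplied, 105 - 2P = 3P - 45, gives P* = 30 and Q* = 45.
Because the floor (47) lies above the market-clearing price, it is binding.
At P = 47: Qd = 105 - 2·47 = 11 and Qs = 3·47 - 45 = 96.
Consumer surplus without the control is ½ · (52.5 - 30) · 45 = 506.25.
With the floor, consumers buy 11 units at 47, so CS = ½ · (52.5 - 47) · 11 = 30.25.
Change in consumer surplus = 30.25 - 506.25 = -476.

-476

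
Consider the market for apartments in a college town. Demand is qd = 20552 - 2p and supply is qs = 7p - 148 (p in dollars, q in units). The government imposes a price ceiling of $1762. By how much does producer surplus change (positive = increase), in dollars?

Without the control the market clears where 20552 - 2p = 7p - 148, i.e. p* = 2300 and q* = 15952.
The ceiling of 1762 is below the equilibrium price 2300, so it binds.
At p = 1762: qd = 20552 - 2·1762 = 17028 and qs = 7·1762 - 148 = 12186.
Producer surplus without the control is ½ · (2300 - 148/7) · 15952 = 127233152/7.
With the ceiling, producers sell 12186 units at 1762, so PS = ½ · (1762 - 148/7) · 12186 = 74249298/7.
Change in producer surplus = 74249298/7 - 127233152/7 = -7569122.

-7569122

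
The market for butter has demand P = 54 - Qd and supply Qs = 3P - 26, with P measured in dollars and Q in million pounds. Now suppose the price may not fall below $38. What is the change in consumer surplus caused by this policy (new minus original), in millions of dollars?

Rearranging demand gives Qd = 54 - P. Setting quantity demanded equal to quantity supplied, 54 - P = 3P - 26, gives P* = 20 and Q* = 34.
The floor of 38 is above the equilibrium price 20, so it binds.
At P = 38: Qd = 54 - 38 = 16 and Qs = 3·38 - 26 = 88.
Consumer surplus without the control is ½ · (54 - 20) · 34 = 578.
With the floor, consumers buy 16 units at 38, so CS = ½ · (54 - 38) · 16 = 128.
Change in consumer surplus = 128 - 578 = -450.

-450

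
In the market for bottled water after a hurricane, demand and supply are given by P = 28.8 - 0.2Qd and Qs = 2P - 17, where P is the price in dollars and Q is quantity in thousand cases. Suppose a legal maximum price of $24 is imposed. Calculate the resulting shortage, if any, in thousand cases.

0

Rearranging demand gives Qd = 144 - 5P. Equilibrium: 144 - 5P = 2P - 17, so 161 = 7P and P* = 23, Q* = 29.
Since 24 is above P* = 23, the ceiling does not bind and the free-market outcome prevails.
Since the control does not bind, there is no shortage.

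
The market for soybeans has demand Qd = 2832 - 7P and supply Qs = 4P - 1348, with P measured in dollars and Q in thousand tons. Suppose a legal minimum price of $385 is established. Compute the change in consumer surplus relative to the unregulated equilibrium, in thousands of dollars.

Without the control the market clears where 2832 - 7P = 4P - 1348, i.e. P* = 380 and Q* = 172.
Because the floor (385) lies above the market-clearing price, it is binding.
At P = 385: Qd = 2832 - 7·385 = 137 and Qs = 4·385 - 1348 = 192.
Consumer surplus without the control is ½ · (2832/7 - 380) · 172 = 14792/7.
With the floor, consumers buy 137 units at 385, so CS = ½ · (2832/7 - 385) · 137 = 18769/14.
Change in consumer surplus = 18769/14 - 14792/7 = -772.5.

-772.5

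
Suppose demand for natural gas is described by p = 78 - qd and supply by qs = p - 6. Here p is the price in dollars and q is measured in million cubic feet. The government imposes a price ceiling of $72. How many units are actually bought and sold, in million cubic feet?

36

Rearranging demand gives qd = 78 - p. Without the control the market clears where 78 - p = p - 6, i.e. p* = 42 and q* = 36.
The ceiling of 72 is above the equilibrium price 42, so it is not binding; the market clears at p* = 42, q* = 36.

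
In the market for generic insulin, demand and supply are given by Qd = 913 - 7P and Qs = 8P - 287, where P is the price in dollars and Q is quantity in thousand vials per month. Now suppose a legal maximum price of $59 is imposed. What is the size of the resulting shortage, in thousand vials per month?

315

Equilibrium: 913 - 7P = 8P - 287, so 1200 = 15P and P* = 80, Q* = 353.
Since 59 < 80, the ceiling is binding.
At P = 59: Qd = 913 - 7·59 = 500 and Qs = 8·59 - 287 = 185.
Shortage = Qd - Qs = 500 - 185 = 315.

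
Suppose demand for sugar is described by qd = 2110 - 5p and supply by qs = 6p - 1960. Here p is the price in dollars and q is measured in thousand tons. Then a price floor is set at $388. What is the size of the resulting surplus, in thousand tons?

Without the control the market clears where 2110 - 5p = 6p - 1960, i.e. p* = 370 and q* = 260.
Since 388 > 370, the floor is binding.
At p = 388: qd = 2110 - 5·388 = 170 and qs = 6·388 - 1960 = 368.
Surplus = qs - qd = 368 - 170 = 198.

198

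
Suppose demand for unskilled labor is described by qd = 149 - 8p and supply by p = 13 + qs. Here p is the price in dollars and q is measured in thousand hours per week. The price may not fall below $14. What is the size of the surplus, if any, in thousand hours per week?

0

Rearranging supply gives qs = p - 13. Equilibrium: 149 - 8p = p - 13, so 162 = 9p and p* = 18, q* = 5.
The floor of 14 is below the equilibrium price 18, so it is not binding; the market clears at p* = 18, q* = 5.
Since the control does not bind, there is no surplus.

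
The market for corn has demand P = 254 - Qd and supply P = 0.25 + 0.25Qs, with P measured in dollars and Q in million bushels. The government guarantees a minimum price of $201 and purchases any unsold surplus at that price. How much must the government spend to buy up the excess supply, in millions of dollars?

Rearranging demand gives Qd = 254 - P; rearranging supply gives Qs = 4P - 1. Without the control the market clears where 254 - P = 4P - 1, i.e. P* = 51 and Q* = 203.
Because the floor (201) lies above the market-clearing price, it is binding.
At P = 201: Qd = 254 - 201 = 53 and Qs = 4·201 - 1 = 803.
Surplus = Qs - Qd = 750.
Government expenditure = surplus × support price = 750 × 201 = 150750.

150750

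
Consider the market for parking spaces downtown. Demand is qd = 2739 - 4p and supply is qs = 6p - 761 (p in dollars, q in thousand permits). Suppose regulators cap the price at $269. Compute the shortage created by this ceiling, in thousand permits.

810

In a free market, 2739 - 4p = 6p - 761 gives the equilibrium p* = 350, q* = 1339.
Because the ceiling (269) lies below the market-clearing price, it is binding.
At p = 269: qd = 2739 - 4·269 = 1663 and qs = 6·269 - 761 = 853.
Shortage = qd - qs = 1663 - 853 = 810.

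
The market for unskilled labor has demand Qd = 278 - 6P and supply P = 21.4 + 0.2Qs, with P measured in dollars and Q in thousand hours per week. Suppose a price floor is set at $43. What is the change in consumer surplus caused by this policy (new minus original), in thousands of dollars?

-352

Rearranging supply gives Qs = 5P - 107. Setting quantity demanded equal to quantity supplied, 278 - 6P = 5P - 107, gives P* = 35 and Q* = 68.
Since 43 > 35, the floor is binding.
At P = 43: Qd = 278 - 6·43 = 20 and Qs = 5·43 - 107 = 108.
Consumer surplus without the control is ½ · (139/3 - 35) · 68 = 1156/3.
With the floor, consumers buy 20 units at 43, so CS = ½ · (139/3 - 43) · 20 = 100/3.
Change in consumer surplus = 100/3 - 1156/3 = -352.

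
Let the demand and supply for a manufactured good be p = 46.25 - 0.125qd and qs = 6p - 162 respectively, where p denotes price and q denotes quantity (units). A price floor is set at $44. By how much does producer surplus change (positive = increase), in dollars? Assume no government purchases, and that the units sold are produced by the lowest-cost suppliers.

-84

Rearranging demand gives qd = 370 - 8p. Without the control the market clears where 370 - 8p = 6p - 162, i.e. p* = 38 and q* = 66.
Because the floor (44) lies above the market-clearing price, it is binding.
At p = 44: qd = 370 - 8·44 = 18 and qs = 6·44 - 162 = 102.
Producer surplus without the control is ½ · (38 - 27) · 66 = 363.
With the floor, 18 units are sold at 44. The supply price at q = 18 is 30, so PS = ½ · [(44 - 27) + (44 - 30)] · 18 = 279.
Change in producer surplus = 279 - 363 = -84.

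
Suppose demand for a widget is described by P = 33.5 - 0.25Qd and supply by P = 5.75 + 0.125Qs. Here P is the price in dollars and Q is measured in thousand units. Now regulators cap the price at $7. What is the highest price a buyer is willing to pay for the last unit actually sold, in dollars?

Rearranging demand gives Qd = 134 - 4P; rearranging supply gives Qs = 8P - 46. Equilibrium: 134 - 4P = 8P - 46, so 180 = 12P and P* = 15, Q* = 74.
Since 7 < 15, the ceiling is binding.
At P = 7: Qd = 134 - 4·7 = 106 and Qs = 8·7 - 46 = 10.
Only 10 units reach the market. On the demand curve, the marginal buyer's willingness to pay at Q = 10 is (134 - 10)/4 = 31.

31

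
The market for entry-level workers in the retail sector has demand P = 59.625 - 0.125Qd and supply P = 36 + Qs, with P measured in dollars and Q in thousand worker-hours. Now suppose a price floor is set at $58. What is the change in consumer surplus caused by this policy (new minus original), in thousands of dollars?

-17

Rearranging demand gives Qd = 477 - 8P; rearranging supply gives Qs = P - 36. Setting quantity demanded equal to quantity supplied, 477 - 8P = P - 36, gives P* = 57 and Q* = 21.
The floor of 58 is above the equilibrium price 57, so it binds.
At P = 58: Qd = 477 - 8·58 = 13 and Qs = 58 - 36 = 22.
Consumer surplus without the control is ½ · (59.625 - 57) · 21 = 27.5625.
With the floor, consumers buy 13 units at 58, so CS = ½ · (59.625 - 58) · 13 = 10.5625.
Change in consumer surplus = 10.5625 - 27.5625 = -17.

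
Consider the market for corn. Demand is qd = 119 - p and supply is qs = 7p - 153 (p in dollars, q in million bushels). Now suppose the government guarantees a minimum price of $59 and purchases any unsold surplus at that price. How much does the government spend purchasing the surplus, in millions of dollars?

11800

Equilibrium: 119 - p = 7p - 153, so 272 = 8p and p* = 34, q* = 85.
Since 59 > 34, the floor is binding.
At p = 59: qd = 119 - 59 = 60 and qs = 7·59 - 153 = 260.
Surplus = qs - qd = 200.
Government expenditure = surplus × support price = 200 × 59 = 11800.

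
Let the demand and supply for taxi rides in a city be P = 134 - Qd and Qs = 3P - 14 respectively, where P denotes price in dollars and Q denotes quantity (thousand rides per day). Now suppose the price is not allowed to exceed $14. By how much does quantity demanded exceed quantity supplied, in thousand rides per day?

92

Rearranging demand gives Qd = 134 - P. Setting quantity demanded equal to quantity supplied, 134 - P = 3P - 14, gives P* = 37 and Q* = 97.
Since 14 < 37, the ceiling is binding.
At P = 14: Qd = 134 - 14 = 120 and Qs = 3·14 - 14 = 28.
Shortage = Qd - Qs = 120 - 28 = 92.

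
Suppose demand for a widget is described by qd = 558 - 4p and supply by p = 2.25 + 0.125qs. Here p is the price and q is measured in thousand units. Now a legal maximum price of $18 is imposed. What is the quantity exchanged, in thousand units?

Rearranging supply gives qs = 8p - 18. Equilibrium: 558 - 4p = 8p - 18, so 576 = 12p and p* = 48, q* = 366.
The ceiling of 18 is below the equilibrium price 48, so it binds.
At p = 18: qd = 558 - 4·18 = 486 and qs = 8·18 - 18 = 126.
The quantity actually transacted is the short side, supply: 126.

126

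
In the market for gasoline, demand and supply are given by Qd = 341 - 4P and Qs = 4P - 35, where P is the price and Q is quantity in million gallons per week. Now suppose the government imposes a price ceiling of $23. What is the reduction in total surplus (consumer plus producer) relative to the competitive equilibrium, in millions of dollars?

Without the control the market clears where 341 - 4P = 4P - 35, i.e. P* = 47 and Q* = 153.
The ceiling of 23 is below the equilibrium price 47, so it binds.
At P = 23: Qd = 341 - 4·23 = 249 and Qs = 4·23 - 35 = 57.
Quantity traded falls to 57. At Q = 57 the demand price is (341 - 57)/4 = 71 and the supply price is (35 + 57)/4 = 23.
Deadweight loss = ½ · (71 - 23) · (153 - 57) = ½ · 48 · 96 = 2304.

2304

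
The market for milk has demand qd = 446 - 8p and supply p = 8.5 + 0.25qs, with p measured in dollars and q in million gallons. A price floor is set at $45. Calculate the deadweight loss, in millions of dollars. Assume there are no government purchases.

Rearranging supply gives qs = 4p - 34. In a free market, 446 - 8p = 4p - 34 gives the equilibrium p* = 40, q* = 126.
Because the floor (45) lies above the market-clearing price, it is binding.
At p = 45: qd = 446 - 8·45 = 86 and qs = 4·45 - 34 = 146.
Quantity traded falls to 86. At q = 86 the demand price is (446 - 86)/8 = 45 and the supply price is (34 + 86)/4 = 30.
Deadweight loss = ½ · (45 - 30) · (126 - 86) = ½ · 15 · 40 = 300.

300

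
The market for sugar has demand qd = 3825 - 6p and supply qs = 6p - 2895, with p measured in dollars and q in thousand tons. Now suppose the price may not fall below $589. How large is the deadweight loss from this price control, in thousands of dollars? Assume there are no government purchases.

In a free market, 3825 - 6p = 6p - 2895 gives the equilibrium p* = 560, q* = 465.
Since 589 > 560, the floor is binding.
At p = 589: qd = 3825 - 6·589 = 291 and qs = 6·589 - 2895 = 639.
Quantity traded falls to 291. At q = 291 the demand price is (3825 - 291)/6 = 589 and the supply price is (2895 + 291)/6 = 531.
Deadweight loss = ½ · (589 - 531) · (465 - 291) = ½ · 58 · 174 = 5046.

5046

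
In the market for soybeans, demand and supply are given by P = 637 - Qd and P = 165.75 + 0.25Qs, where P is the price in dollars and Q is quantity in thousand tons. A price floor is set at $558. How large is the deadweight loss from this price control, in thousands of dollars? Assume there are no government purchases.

Rearranging demand gives Qd = 637 - P; rearranging supply gives Qs = 4P - 663. Without the control the market clears where 637 - P = 4P - 663, i.e. P* = 260 and Q* = 377.
Because the floor (558) lies above the market-clearing price, it is binding.
At P = 558: Qd = 637 - 558 = 79 and Qs = 4·558 - 663 = 1569.
Quantity traded falls to 79. At Q = 79 the demand price is 637 - 79 = 558 and the supply price is (663 + 79)/4 = 185.5.
Deadweight loss = ½ · (558 - 185.5) · (377 - 79) = ½ · 372.5 · 298 = 55502.5.

55502.5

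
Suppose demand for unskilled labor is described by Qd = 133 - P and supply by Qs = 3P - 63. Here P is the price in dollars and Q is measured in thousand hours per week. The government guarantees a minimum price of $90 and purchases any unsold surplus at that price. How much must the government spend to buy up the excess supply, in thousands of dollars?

Without the control the market clears where 133 - P = 3P - 63, i.e. P* = 49 and Q* = 84.
Because the floor (90) lies above the market-clearing price, it is binding.
At P = 90: Qd = 133 - 90 = 43 and Qs = 3·90 - 63 = 207.
Surplus = Qs - Qd = 164.
Government expenditure = surplus × support price = 164 × 90 = 14760.

14760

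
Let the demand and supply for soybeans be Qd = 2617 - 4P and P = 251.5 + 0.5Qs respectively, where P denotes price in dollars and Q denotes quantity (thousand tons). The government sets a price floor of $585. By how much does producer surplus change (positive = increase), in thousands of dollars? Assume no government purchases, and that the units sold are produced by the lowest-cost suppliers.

Rearranging supply gives Qs = 2P - 503. Without the control the market clears where 2617 - 4P = 2P - 503, i.e. P* = 520 and Q* = 537.
Since 585 > 520, the floor is binding.
At P = 585: Qd = 2617 - 4·585 = 277 and Qs = 2·585 - 503 = 667.
Producer surplus without the control is ½ · (520 - 251.5) · 537 = 72092.25.
With the floor, 277 units are sold at 585. The supply price at Q = 277 is 390, so PS = ½ · [(585 - 251.5) + (585 - 390)] · 277 = 73197.25.
Change in producer surplus = 73197.25 - 72092.25 = 1105.

1105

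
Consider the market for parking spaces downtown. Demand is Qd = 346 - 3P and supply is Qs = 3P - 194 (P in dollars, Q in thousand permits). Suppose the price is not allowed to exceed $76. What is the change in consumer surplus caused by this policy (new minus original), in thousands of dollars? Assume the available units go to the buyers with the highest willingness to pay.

182

In a free market, 346 - 3P = 3P - 194 gives the equilibrium P* = 90, Q* = 76.
Since 76 < 90, the ceiling is binding.
At P = 76: Qd = 346 - 3·76 = 118 and Qs = 3·76 - 194 = 34.
Consumer surplus without the control is ½ · (346/3 - 90) · 76 = 2888/3.
With the ceiling, 34 units are sold at 76 (assume they go to the highest-value buyers). The demand price at Q = 34 is 104, so CS = ½ · [(346/3 - 76) + (104 - 76)] · 34 = 3434/3.
Change in consumer surplus = 3434/3 - 2888/3 = 182.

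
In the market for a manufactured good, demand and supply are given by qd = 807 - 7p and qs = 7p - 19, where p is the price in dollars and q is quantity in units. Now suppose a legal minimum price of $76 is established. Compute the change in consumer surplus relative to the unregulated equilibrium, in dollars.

-5686.5

Without the control the market clears where 807 - 7p = 7p - 19, i.e. p* = 59 and q* = 394.
Since 76 > 59, the floor is binding.
At p = 76: qd = 807 - 7·76 = 275 and qs = 7·76 - 19 = 513.
Consumer surplus without the control is ½ · (807/7 - 59) · 394 = 77618/7.
With the floor, consumers buy 275 units at 76, so CS = ½ · (807/7 - 76) · 275 = 75625/14.
Change in consumer surplus = 75625/14 - 77618/7 = -5686.5.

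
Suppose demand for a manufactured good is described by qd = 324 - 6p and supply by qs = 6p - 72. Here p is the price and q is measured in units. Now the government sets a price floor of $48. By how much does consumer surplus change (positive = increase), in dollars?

-1215

Without the control the market clears where 324 - 6p = 6p - 72, i.e. p* = 33 and q* = 126.
Because the floor (48) lies above the market-clearing price, it is binding.
At p = 48: qd = 324 - 6·48 = 36 and qs = 6·48 - 72 = 216.
Consumer surplus without the control is ½ · (54 - 33) · 126 = 1323.
With the floor, consumers buy 36 units at 48, so CS = ½ · (54 - 48) · 36 = 108.
Change in consumer surplus = 108 - 1323 = -1215.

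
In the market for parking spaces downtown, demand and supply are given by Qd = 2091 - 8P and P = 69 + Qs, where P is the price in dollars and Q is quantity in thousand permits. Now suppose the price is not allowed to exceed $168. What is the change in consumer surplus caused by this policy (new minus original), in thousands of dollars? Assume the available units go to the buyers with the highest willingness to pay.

6804

Rearranging supply gives Qs = P - 69. Setting quantity demanded equal to quantity supplied, 2091 - 8P = P - 69, gives P* = 240 and Q* = 171.
The ceiling of 168 is below the equilibrium price 240, so it binds.
At P = 168: Qd = 2091 - 8·168 = 747 and Qs = 168 - 69 = 99.
Consumer surplus without the control is ½ · (261.375 - 240) · 171 = 1827.5625.
With the ceiling, 99 units are sold at 168 (assume they go to the highest-value buyers). The demand price at Q = 99 is 249, so CS = ½ · [(261.375 - 168) + (249 - 168)] · 99 = 8631.5625.
Change in consumer surplus = 8631.5625 - 1827.5625 = 6804.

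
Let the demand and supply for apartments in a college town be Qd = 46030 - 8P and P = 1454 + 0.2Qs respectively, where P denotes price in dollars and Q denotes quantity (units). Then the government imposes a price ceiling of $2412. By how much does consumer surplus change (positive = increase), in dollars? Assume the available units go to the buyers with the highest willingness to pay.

Rearranging supply gives Qs = 5P - 7270. Without the control the market clears where 46030 - 8P = 5P - 7270, i.e. P* = 4100 and Q* = 13230.
Since 2412 < 4100, the ceiling is binding.
At P = 2412: Qd = 46030 - 8·2412 = 26734 and Qs = 5·2412 - 7270 = 4790.
Consumer surplus without the control is ½ · (5753.75 - 4100) · 13230 = 10939556.25.
With the ceiling, 4790 units are sold at 2412 (assume they go to the highest-value buyers). The demand price at Q = 4790 is 5155, so CS = ½ · [(5753.75 - 2412) + (5155 - 2412)] · 4790 = 14572976.25.
Change in consumer surplus = 14572976.25 - 10939556.25 = 3633420.

3633420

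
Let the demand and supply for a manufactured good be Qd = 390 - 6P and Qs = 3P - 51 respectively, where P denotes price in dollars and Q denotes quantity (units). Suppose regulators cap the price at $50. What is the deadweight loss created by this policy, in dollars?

In a free market, 390 - 6P = 3P - 51 gives the equilibrium P* = 49, Q* = 96.
Since 50 is above P* = 49, the ceiling does not bind and the free-market outcome prevails.
Since the control does not bind, no trades are prevented and deadweight loss is zero.

0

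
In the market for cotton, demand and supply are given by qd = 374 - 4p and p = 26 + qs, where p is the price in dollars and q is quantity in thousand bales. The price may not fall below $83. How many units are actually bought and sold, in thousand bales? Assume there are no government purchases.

42

Rearranging supply gives qs = p - 26. Without the control the market clears where 374 - 4p = p - 26, i.e. p* = 80 and q* = 54.
The floor of 83 is above the equilibrium price 80, so it binds.
At p = 83: qd = 374 - 4·83 = 42 and qs = 83 - 26 = 57.
The quantity actually transacted is the short side, demand: 42.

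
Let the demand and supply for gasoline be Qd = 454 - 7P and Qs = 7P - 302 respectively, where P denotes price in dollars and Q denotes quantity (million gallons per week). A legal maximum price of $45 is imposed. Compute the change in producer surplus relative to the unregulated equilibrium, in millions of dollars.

-400.5

Setting quantity demanded equal to quantity supplied, 454 - 7P = 7P - 302, gives P* = 54 and Q* = 76.
Because the ceiling (45) lies below the market-clearing price, it is binding.
At P = 45: Qd = 454 - 7·45 = 139 and Qs = 7·45 - 302 = 13.
Producer surplus without the control is ½ · (54 - 302/7) · 76 = 2888/7.
With the ceiling, producers sell 13 units at 45, so PS = ½ · (45 - 302/7) · 13 = 169/14.
Change in producer surplus = 169/14 - 2888/7 = -400.5.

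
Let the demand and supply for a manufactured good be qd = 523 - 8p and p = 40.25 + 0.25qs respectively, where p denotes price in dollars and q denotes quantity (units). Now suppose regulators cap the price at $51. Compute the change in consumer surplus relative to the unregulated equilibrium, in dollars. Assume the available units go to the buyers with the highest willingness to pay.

222

Rearranging supply gives qs = 4p - 161. Setting quantity demanded equal to quantity supplied, 523 - 8p = 4p - 161, gives p* = 57 and q* = 67.
The ceiling of 51 is below the equilibrium price 57, so it binds.
At p = 51: qd = 523 - 8·51 = 115 and qs = 4·51 - 161 = 43.
Consumer surplus without the control is ½ · (65.375 - 57) · 67 = 280.5625.
With the ceiling, 43 units are sold at 51 (assume they go to the highest-value buyers). The demand price at q = 43 is 60, so CS = ½ · [(65.375 - 51) + (60 - 51)] · 43 = 502.5625.
Change in consumer surplus = 502.5625 - 280.5625 = 222.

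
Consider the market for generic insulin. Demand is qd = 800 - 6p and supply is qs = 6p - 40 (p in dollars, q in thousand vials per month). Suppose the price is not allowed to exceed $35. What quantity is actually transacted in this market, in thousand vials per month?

Equilibrium: 800 - 6p = 6p - 40, so 840 = 12p and p* = 70, q* = 380.
Since 35 < 70, the ceiling is binding.
At p = 35: qd = 800 - 6·35 = 590 and qs = 6·35 - 40 = 170.
The quantity actually transacted is the short side, supply: 170.

170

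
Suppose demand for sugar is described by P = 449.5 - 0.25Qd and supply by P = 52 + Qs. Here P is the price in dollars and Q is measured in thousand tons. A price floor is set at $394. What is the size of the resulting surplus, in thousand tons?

Rearranging demand gives Qd = 1798 - 4P; rearranging supply gives Qs = P - 52. In a free market, 1798 - 4P = P - 52 gives the equilibrium P* = 370, Q* = 318.
The floor of 394 is above the equilibrium price 370, so it binds.
At P = 394: Qd = 1798 - 4·394 = 222 and Qs = 394 - 52 = 342.
Surplus = Qs - Qd = 342 - 222 = 120.

120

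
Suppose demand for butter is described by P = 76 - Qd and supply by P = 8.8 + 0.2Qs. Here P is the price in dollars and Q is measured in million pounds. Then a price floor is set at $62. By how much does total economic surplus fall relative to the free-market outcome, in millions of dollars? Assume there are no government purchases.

Rearranging demand gives Qd = 76 - P; rearranging supply gives Qs = 5P - 44. Setting quantity demanded equal to quantity supplied, 76 - P = 5P - 44, gives P* = 20 and Q* = 56.
Because the floor (62) lies above the market-clearing price, it is binding.
At P = 62: Qd = 76 - 62 = 14 and Qs = 5·62 - 44 = 266.
Quantity traded falls to 14. At Q = 14 the demand price is 76 - 14 = 62 and the supply price is (44 + 14)/5 = 11.6.
Deadweight loss = ½ · (62 - 11.6) · (56 - 14) = ½ · 50.4 · 42 = 1058.4.

1058.4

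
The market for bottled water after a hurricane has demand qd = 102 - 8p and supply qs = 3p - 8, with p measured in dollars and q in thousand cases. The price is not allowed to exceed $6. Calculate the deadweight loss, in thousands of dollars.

Equilibrium: 102 - 8p = 3p - 8, so 110 = 11p and p* = 10, q* = 22.
The ceiling of 6 is below the equilibrium price 10, so it binds.
At p = 6: qd = 102 - 8·6 = 54 and qs = 3·6 - 8 = 10.
Quantity traded falls to 10. At q = 10 the demand price is (102 - 10)/8 = 11.5 and the supply price is (8 + 10)/3 = 6.
Deadweight loss = ½ · (11.5 - 6) · (22 - 10) = ½ · 5.5 · 12 = 33.

33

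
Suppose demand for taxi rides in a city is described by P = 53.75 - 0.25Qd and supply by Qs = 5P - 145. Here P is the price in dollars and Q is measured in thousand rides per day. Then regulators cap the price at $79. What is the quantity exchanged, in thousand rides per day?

55

Rearranging demand gives Qd = 215 - 4P. Setting quantity demanded equal to quantity supplied, 215 - 4P = 5P - 145, gives P* = 40 and Q* = 55.
Since 79 is above P* = 40, the ceiling does not bind and the free-market outcome prevails.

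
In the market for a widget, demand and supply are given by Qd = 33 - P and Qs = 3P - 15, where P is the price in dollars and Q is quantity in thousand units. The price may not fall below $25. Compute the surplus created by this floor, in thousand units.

52

Setting quantity demanded equal to quantity supplied, 33 - P = 3P - 15, gives P* = 12 and Q* = 21.
Because the floor (25) lies above the market-clearing price, it is binding.
At P = 25: Qd = 33 - 25 = 8 and Qs = 3·25 - 15 = 60.
Surplus = Qs - Qd = 60 - 8 = 52.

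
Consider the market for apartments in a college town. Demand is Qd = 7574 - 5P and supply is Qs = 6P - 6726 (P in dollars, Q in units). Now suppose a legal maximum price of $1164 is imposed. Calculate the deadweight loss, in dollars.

122073.6

In a free market, 7574 - 5P = 6P - 6726 gives the equilibrium P* = 1300, Q* = 1074.
Since 1164 < 1300, the ceiling is binding.
At P = 1164: Qd = 7574 - 5·1164 = 1754 and Qs = 6·1164 - 6726 = 258.
Quantity traded falls to 258. At Q = 258 the demand price is (7574 - 258)/5 = 1463.2 and the supply price is (6726 + 258)/6 = 1164.
Deadweight loss = ½ · (1463.2 - 1164) · (1074 - 258) = ½ · 299.2 · 816 = 122073.6.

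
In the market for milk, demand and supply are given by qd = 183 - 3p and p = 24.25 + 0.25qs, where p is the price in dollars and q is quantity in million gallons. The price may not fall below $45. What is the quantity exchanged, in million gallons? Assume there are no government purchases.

48

Rearranging supply gives qs = 4p - 97. Without the control the market clears where 183 - 3p = 4p - 97, i.e. p* = 40 and q* = 63.
Since 45 > 40, the floor is binding.
At p = 45: qd = 183 - 3·45 = 48 and qs = 4·45 - 97 = 83.
The quantity actually transacted is the short side, demand: 48.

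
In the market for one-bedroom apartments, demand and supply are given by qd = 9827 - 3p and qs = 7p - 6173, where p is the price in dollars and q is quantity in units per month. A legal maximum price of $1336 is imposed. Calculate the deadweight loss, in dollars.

In a free market, 9827 - 3p = 7p - 6173 gives the equilibrium p* = 1600, q* = 5027.
The ceiling of 1336 is below the equilibrium price 1600, so it binds.
At p = 1336: qd = 9827 - 3·1336 = 5819 and qs = 7·1336 - 6173 = 3179.
Quantity traded falls to 3179. At q = 3179 the demand price is (9827 - 3179)/3 = 2216 and the supply price is (6173 + 3179)/7 = 1336.
Deadweight loss = ½ · (2216 - 1336) · (5027 - 3179) = ½ · 880 · 1848 = 813120.

813120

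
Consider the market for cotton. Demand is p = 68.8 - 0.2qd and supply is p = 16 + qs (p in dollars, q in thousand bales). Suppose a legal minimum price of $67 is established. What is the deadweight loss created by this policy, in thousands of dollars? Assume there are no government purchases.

Rearranging demand gives qd = 344 - 5p; rearranging supply gives qs = p - 16. Equilibrium: 344 - 5p = p - 16, so 360 = 6p and p* = 60, q* = 44.
Because the floor (67) lies above the market-clearing price, it is binding.
At p = 67: qd = 344 - 5·67 = 9 and qs = 67 - 16 = 51.
Quantity traded falls to 9. At q = 9 the demand price is (344 - 9)/5 = 67 and the supply price is 16 + 9 = 25.
Deadweight loss = ½ · (67 - 25) · (44 - 9) = ½ · 42 · 35 = 735.

735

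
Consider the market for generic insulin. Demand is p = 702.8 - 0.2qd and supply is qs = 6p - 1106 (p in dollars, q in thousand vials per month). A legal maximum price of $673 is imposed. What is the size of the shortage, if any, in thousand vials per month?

Rearranging demand gives qd = 3514 - 5p. Equilibrium: 3514 - 5p = 6p - 1106, so 4620 = 11p and p* = 420, q* = 1414.
The ceiling of 673 is above the equilibrium price 420, so it is not binding; the market clears at p* = 420, q* = 1414.
Since the control does not bind, there is no shortage.

0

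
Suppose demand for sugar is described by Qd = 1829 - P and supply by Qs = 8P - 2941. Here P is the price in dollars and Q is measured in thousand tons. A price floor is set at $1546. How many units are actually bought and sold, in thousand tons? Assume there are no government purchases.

283

Equilibrium: 1829 - P = 8P - 2941, so 4770 = 9P and P* = 530, Q* = 1299.
The floor of 1546 is above the equilibrium price 530, so it binds.
At P = 1546: Qd = 1829 - 1546 = 283 and Qs = 8·1546 - 2941 = 9427.
The quantity actually transacted is the short side, demand: 283.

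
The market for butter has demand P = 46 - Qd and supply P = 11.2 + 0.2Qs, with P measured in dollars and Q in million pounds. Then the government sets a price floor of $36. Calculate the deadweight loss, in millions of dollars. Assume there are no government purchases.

216.6

Rearranging demand gives Qd = 46 - P; rearranging supply gives Qs = 5P - 56. Without the control the market clears where 46 - P = 5P - 56, i.e. P* = 17 and Q* = 29.
The floor of 36 is above the equilibrium price 17, so it binds.
At P = 36: Qd = 46 - 36 = 10 and Qs = 5·36 - 56 = 124.
Quantity traded falls to 10. At Q = 10 the demand price is 46 - 10 = 36 and the supply price is (56 + 10)/5 = 13.2.
Deadweight loss = ½ · (36 - 13.2) · (29 - 10) = ½ · 22.8 · 19 = 216.6.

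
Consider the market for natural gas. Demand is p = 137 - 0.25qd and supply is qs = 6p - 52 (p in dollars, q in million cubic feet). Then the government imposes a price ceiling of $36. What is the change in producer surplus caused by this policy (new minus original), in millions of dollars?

-5664

Rearranging demand gives qd = 548 - 4p. Without the control the market clears where 548 - 4p = 6p - 52, i.e. p* = 60 and q* = 308.
Because the ceiling (36) lies below the market-clearing price, it is binding.
At p = 36: qd = 548 - 4·36 = 404 and qs = 6·36 - 52 = 164.
Producer surplus without the control is ½ · (60 - 26/3) · 308 = 23716/3.
With the ceiling, producers sell 164 units at 36, so PS = ½ · (36 - 26/3) · 164 = 6724/3.
Change in producer surplus = 6724/3 - 23716/3 = -5664.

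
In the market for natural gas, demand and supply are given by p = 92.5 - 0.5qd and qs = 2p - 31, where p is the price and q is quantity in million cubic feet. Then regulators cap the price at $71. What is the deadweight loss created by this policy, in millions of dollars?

0

Rearranging demand gives qd = 185 - 2p. Without the control the market clears where 185 - 2p = 2p - 31, i.e. p* = 54 and q* = 77.
Since 71 is above p* = 54, the ceiling does not bind and the free-market outcome prevails.
Since the control does not bind, no trades are prevented and deadweight loss is zero.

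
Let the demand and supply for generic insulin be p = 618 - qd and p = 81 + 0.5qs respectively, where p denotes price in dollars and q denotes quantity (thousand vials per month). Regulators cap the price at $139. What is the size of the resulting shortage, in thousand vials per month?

363

Rearranging demand gives qd = 618 - p; rearranging supply gives qs = 2p - 162. Equilibrium: 618 - p = 2p - 162, so 780 = 3p and p* = 260, q* = 358.
Because the ceiling (139) lies below the market-clearing price, it is binding.
At p = 139: qd = 618 - 139 = 479 and qs = 2·139 - 162 = 116.
Shortage = qd - qs = 479 - 116 = 363.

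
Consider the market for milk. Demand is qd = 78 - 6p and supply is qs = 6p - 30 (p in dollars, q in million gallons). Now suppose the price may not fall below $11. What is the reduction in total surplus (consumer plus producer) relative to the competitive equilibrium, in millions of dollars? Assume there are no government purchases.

24

Without the control the market clears where 78 - 6p = 6p - 30, i.e. p* = 9 and q* = 24.
Since 11 > 9, the floor is binding.
At p = 11: qd = 78 - 6·11 = 12 and qs = 6·11 - 30 = 36.
Quantity traded falls to 12. At q = 12 the demand price is (78 - 12)/6 = 11 and the supply price is (30 + 12)/6 = 7.
Deadweight loss = ½ · (11 - 7) · (24 - 12) = ½ · 4 · 12 = 24.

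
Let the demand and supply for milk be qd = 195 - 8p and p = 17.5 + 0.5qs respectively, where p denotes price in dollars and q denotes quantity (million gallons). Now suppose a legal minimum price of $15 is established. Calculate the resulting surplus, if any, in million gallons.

0

Rearranging supply gives qs = 2p - 35. Without the control the market clears where 195 - 8p = 2p - 35, i.e. p* = 23 and q* = 11.
The floor of 15 is below the equilibrium price 23, so it is not binding; the market clears at p* = 23, q* = 11.
Since the control does not bind, there is no surplus.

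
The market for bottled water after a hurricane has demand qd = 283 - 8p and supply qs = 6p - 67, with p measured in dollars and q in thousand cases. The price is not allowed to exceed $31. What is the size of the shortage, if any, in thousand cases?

0

In a free market, 283 - 8p = 6p - 67 gives the equilibrium p* = 25, q* = 83.
The ceiling of 31 is above the equilibrium price 25, so it is not binding; the market clears at p* = 25, q* = 83.
Since the control does not bind, there is no shortage.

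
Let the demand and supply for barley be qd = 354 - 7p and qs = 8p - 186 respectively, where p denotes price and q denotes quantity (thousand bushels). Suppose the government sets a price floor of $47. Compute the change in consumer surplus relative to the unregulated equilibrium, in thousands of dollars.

Equilibrium: 354 - 7p = 8p - 186, so 540 = 15p and p* = 36, q* = 102.
Since 47 > 36, the floor is binding.
At p = 47: qd = 354 - 7·47 = 25 and qs = 8·47 - 186 = 190.
Consumer surplus without the control is ½ · (354/7 - 36) · 102 = 5202/7.
With the floor, consumers buy 25 units at 47, so CS = ½ · (354/7 - 47) · 25 = 625/14.
Change in consumer surplus = 625/14 - 5202/7 = -698.5.

-698.5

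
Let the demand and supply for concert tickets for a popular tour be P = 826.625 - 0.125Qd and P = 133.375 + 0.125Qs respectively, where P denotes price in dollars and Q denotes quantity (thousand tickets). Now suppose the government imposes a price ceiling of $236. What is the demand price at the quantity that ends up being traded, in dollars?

724

Rearranging demand gives Qd = 6613 - 8P; rearranging supply gives Qs = 8P - 1067. Setting quantity demanded equal to quantity supplied, 6613 - 8P = 8P - 1067, gives P* = 480 and Q* = 2773.
Since 236 < 480, the ceiling is binding.
At P = 236: Qd = 6613 - 8·236 = 4725 and Qs = 8·236 - 1067 = 821.
Only 821 units reach the market. On the demand curve, the marginal buyer's willingness to pay at Q = 821 is (6613 - 821)/8 = 724.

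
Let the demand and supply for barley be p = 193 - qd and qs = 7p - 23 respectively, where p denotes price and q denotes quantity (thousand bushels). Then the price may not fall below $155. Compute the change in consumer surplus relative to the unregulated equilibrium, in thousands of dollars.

Rearranging demand gives qd = 193 - p. Equilibrium: 193 - p = 7p - 23, so 216 = 8p and p* = 27, q* = 166.
Since 155 > 27, the floor is binding.
At p = 155: qd = 193 - 155 = 38 and qs = 7·155 - 23 = 1062.
Consumer surplus without the control is ½ · (193 - 27) · 166 = 13778.
With the floor, consumers buy 38 units at 155, so CS = ½ · (193 - 155) · 38 = 722.
Change in consumer surplus = 722 - 13778 = -13056.

-13056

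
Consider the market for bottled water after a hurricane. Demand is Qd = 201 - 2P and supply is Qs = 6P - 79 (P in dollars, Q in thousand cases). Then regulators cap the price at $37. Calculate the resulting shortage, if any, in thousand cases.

Equilibrium: 201 - 2P = 6P - 79, so 280 = 8P and P* = 35, Q* = 131.
The ceiling of 37 is above the equilibrium price 35, so it is not binding; the market clears at P* = 35, Q* = 131.
Since the control does not bind, there is no shortage.

0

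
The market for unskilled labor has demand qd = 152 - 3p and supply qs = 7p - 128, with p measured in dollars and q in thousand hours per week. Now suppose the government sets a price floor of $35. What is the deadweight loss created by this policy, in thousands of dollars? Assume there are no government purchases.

105

Equilibrium: 152 - 3p = 7p - 128, so 280 = 10p and p* = 28, q* = 68.
Since 35 > 28, the floor is binding.
At p = 35: qd = 152 - 3·35 = 47 and qs = 7·35 - 128 = 117.
Quantity traded falls to 47. At q = 47 the demand price is (152 - 47)/3 = 35 and the supply price is (128 + 47)/7 = 25.
Deadweight loss = ½ · (35 - 25) · (68 - 47) = ½ · 10 · 21 = 105.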